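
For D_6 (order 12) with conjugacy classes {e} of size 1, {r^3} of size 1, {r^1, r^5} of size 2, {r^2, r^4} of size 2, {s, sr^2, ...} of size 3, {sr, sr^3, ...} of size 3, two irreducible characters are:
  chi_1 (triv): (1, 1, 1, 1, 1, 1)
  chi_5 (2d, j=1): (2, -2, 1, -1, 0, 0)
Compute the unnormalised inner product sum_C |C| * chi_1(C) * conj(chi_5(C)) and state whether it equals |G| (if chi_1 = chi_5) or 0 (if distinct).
Sum = 0; so <chi_1, chi_5> = 0 (distinct irreducibles are orthogonal).

Working: Compute term by term over conjugacy classes (|C| * chi_1(C) * conj(chi_5(C))):
  1*(1)*conj(2) + 1*(1)*conj(-2) + 2*(1)*conj(1) + 2*(1)*conj(-1) + 3*(1)*conj(0) + 3*(1)*conj(0)
  = (2) + (-2) + (2) + (-2) + (0) + (0)
  = 0.
Dividing by |G| = 12 gives 0/12 = 0, matching the row-orthogonality relation <chi_1, chi_5> = [chi_1 = chi_5].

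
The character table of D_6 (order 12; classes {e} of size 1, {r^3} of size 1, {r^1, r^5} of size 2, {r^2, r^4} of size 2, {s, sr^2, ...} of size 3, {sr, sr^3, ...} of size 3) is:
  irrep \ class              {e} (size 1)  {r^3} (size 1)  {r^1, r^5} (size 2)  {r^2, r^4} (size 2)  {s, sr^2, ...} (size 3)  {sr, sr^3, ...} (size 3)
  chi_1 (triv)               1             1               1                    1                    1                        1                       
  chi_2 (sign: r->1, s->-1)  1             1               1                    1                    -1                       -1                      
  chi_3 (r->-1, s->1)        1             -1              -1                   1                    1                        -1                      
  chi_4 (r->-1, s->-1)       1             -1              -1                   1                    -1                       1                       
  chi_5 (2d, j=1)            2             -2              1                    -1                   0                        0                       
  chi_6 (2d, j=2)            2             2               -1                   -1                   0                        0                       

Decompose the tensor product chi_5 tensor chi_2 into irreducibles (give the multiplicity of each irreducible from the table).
chi_5 tensor chi_2 = chi_5 (all other irreducibles have multiplicity 0).

Argument: The character of a tensor product is the pointwise product (chi_5 * chi_2)(C) = chi_5(C) * chi_2(C):
  {e}: (2)*(1), {r^3}: (-2)*(1), {r^1, r^5}: (1)*(1), {r^2, r^4}: (-1)*(1), {s, sr^2, ...}: (0)*(-1), {sr, sr^3, ...}: (0)*(-1)
so (chi_5 * chi_2) takes values
  {e} -> 2, {r^3} -> -2, {r^1, r^5} -> 1, {r^2, r^4} -> -1, {s, sr^2, ...} -> 0, {sr, sr^3, ...} -> 0.
Now take the inner product of this character with each irreducible chi from the table, <chi_5*chi_2, chi> = (1/12) sum_C |C| (chi_5*chi_2)(C) conj(chi(C)):
  <chi_5*chi_2, chi_1> = (1/12)[1*(2)*conj(1) + 1*(-2)*conj(1) + 2*(1)*conj(1) + 2*(-1)*conj(1) + 3*(0)*conj(1) + 3*(0)*conj(1)]
      = (1/12)[(2) + (-2) + (2) + (-2) + (0) + (0)] = 0/12 = 0
  <chi_5*chi_2, chi_2> = (1/12)[1*(2)*conj(1) + 1*(-2)*conj(1) + 2*(1)*conj(1) + 2*(-1)*conj(1) + 3*(0)*conj(-1) + 3*(0)*conj(-1)]
      = (1/12)[(2) + (-2) + (2) + (-2) + (0) + (0)] = 0/12 = 0
  <chi_5*chi_2, chi_3> = (1/12)[1*(2)*conj(1) + 1*(-2)*conj(-1) + 2*(1)*conj(-1) + 2*(-1)*conj(1) + 3*(0)*conj(1) + 3*(0)*conj(-1)]
      = (1/12)[(2) + (2) + (-2) + (-2) + (0) + (0)] = 0/12 = 0
  <chi_5*chi_2, chi_4> = (1/12)[1*(2)*conj(1) + 1*(-2)*conj(-1) + 2*(1)*conj(-1) + 2*(-1)*conj(1) + 3*(0)*conj(-1) + 3*(0)*conj(1)]
      = (1/12)[(2) + (2) + (-2) + (-2) + (0) + (0)] = 0/12 = 0
  <chi_5*chi_2, chi_5> = (1/12)[1*(2)*conj(2) + 1*(-2)*conj(-2) + 2*(1)*conj(1) + 2*(-1)*conj(-1) + 3*(0)*conj(0) + 3*(0)*conj(0)]
      = (1/12)[(4) + (4) + (2) + (2) + (0) + (0)] = 12/12 = 1
  <chi_5*chi_2, chi_6> = (1/12)[1*(2)*conj(2) + 1*(-2)*conj(2) + 2*(1)*conj(-1) + 2*(-1)*conj(-1) + 3*(0)*conj(0) + 3*(0)*conj(0)]
      = (1/12)[(4) + (-4) + (-2) + (2) + (0) + (0)] = 0/12 = 0
Hence the multiplicities are chi_5: 1. Dimension check: dim(chi_5)*dim(chi_2) = 2*1 = 2 and sum (mult * dim) = 1*2 = 2.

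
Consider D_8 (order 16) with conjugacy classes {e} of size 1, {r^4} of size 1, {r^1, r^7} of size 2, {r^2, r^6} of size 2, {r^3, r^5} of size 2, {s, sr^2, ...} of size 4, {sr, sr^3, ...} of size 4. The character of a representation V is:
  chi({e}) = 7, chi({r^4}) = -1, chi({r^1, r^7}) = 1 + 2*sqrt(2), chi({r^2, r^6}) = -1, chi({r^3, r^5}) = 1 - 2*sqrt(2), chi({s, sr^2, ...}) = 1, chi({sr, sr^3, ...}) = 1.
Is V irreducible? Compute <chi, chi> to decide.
Not irreducible (reducible): <chi, chi> = 6 > 1.

Justification: <chi, chi> = (1/|G|) sum_C |C| * |chi(C)|^2 = (1/16)[1*|7|^2 + 1*|-1|^2 + 2*|1 + 2*sqrt(2)|^2 + 2*|-1|^2 + 2*|1 - 2*sqrt(2)|^2 + 4*|1|^2 + 4*|1|^2]
  = (1/16)[(49) + (1) + (8*sqrt(2) + 18) + (2) + (18 - 8*sqrt(2)) + (4) + (4)] = 96/16 = 6.
A character is irreducible iff <chi, chi> = 1, so this representation is reducible.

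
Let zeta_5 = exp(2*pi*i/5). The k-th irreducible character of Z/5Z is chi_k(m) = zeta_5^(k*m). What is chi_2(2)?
chi_2(2) = zeta_5^4 = exp(-2*I*pi/5)

chi_2(2) = zeta_5^(2*2) = zeta_5^4. Since zeta_5^5 = 1, this equals zeta_5^4 = exp(2*pi*i*4/5) = exp(-2*I*pi/5).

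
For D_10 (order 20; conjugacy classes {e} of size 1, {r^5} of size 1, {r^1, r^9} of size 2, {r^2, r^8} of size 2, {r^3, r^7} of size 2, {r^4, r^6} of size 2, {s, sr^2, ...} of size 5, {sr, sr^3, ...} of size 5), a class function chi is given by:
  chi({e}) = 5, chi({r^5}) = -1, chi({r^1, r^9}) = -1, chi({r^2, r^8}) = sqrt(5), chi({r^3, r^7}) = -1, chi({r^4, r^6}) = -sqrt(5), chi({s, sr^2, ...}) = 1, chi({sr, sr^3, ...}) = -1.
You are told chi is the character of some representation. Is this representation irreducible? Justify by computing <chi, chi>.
Not irreducible (reducible): <chi, chi> = 3 > 1.

Why: <chi, chi> = (1/|G|) sum_C |C| * |chi(C)|^2 = (1/20)[1*|5|^2 + 1*|-1|^2 + 2*|-1|^2 + 2*|sqrt(5)|^2 + 2*|-1|^2 + 2*|-sqrt(5)|^2 + 5*|1|^2 + 5*|-1|^2]
  = (1/20)[(25) + (1) + (2) + (10) + (2) + (10) + (5) + (5)] = 60/20 = 3.
A character is irreducible iff <chi, chi> = 1, so this representation is reducible.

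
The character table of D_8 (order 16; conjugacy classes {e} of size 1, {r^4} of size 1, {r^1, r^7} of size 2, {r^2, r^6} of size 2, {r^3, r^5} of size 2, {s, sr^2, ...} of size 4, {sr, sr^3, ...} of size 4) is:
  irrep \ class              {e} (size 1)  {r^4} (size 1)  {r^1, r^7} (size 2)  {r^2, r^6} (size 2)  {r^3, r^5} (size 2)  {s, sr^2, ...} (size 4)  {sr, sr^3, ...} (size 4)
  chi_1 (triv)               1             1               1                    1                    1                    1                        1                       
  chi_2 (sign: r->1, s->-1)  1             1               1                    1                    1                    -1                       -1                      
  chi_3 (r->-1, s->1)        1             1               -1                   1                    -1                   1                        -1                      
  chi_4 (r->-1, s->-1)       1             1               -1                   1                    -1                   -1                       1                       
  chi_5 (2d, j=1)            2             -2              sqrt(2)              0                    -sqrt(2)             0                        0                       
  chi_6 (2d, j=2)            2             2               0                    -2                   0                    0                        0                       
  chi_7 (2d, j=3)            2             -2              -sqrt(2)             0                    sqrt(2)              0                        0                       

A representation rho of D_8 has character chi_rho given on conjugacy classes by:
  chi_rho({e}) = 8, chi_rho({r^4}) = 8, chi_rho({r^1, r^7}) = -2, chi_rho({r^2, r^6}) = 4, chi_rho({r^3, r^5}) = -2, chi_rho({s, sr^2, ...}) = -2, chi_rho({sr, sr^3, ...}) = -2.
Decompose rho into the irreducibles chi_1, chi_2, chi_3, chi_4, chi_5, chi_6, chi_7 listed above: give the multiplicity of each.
Multiplicities: chi_1: 0, chi_2: 2, chi_3: 2, chi_4: 2, chi_5: 0, chi_6: 1, chi_7: 0.

Argument: Use <chi_rho, chi> = (1/|G|) sum_C |C| * chi_rho(C) * conj(chi(C)) with |G| = 16 for each irreducible chi in the table:
  <chi_rho, chi_1> = (1/16)[1*(8)*conj(1) + 1*(8)*conj(1) + 2*(-2)*conj(1) + 2*(4)*conj(1) + 2*(-2)*conj(1) + 4*(-2)*conj(1) + 4*(-2)*conj(1)]
      = (1/16)[(8) + (8) + (-4) + (8) + (-4) + (-8) + (-8)] = 0/16 = 0
  <chi_rho, chi_2> = (1/16)[1*(8)*conj(1) + 1*(8)*conj(1) + 2*(-2)*conj(1) + 2*(4)*conj(1) + 2*(-2)*conj(1) + 4*(-2)*conj(-1) + 4*(-2)*conj(-1)]
      = (1/16)[(8) + (8) + (-4) + (8) + (-4) + (8) + (8)] = 32/16 = 2
  <chi_rho, chi_3> = (1/16)[1*(8)*conj(1) + 1*(8)*conj(1) + 2*(-2)*conj(-1) + 2*(4)*conj(1) + 2*(-2)*conj(-1) + 4*(-2)*conj(1) + 4*(-2)*conj(-1)]
      = (1/16)[(8) + (8) + (4) + (8) + (4) + (-8) + (8)] = 32/16 = 2
  <chi_rho, chi_4> = (1/16)[1*(8)*conj(1) + 1*(8)*conj(1) + 2*(-2)*conj(-1) + 2*(4)*conj(1) + 2*(-2)*conj(-1) + 4*(-2)*conj(-1) + 4*(-2)*conj(1)]
      = (1/16)[(8) + (8) + (4) + (8) + (4) + (8) + (-8)] = 32/16 = 2
  <chi_rho, chi_5> = (1/16)[1*(8)*conj(2) + 1*(8)*conj(-2) + 2*(-2)*conj(sqrt(2)) + 2*(4)*conj(0) + 2*(-2)*conj(-sqrt(2)) + 4*(-2)*conj(0) + 4*(-2)*conj(0)]
      = (1/16)[(16) + (-16) + (-4*sqrt(2)) + (0) + (4*sqrt(2)) + (0) + (0)] = 0/16 = 0
  <chi_rho, chi_6> = (1/16)[1*(8)*conj(2) + 1*(8)*conj(2) + 2*(-2)*conj(0) + 2*(4)*conj(-2) + 2*(-2)*conj(0) + 4*(-2)*conj(0) + 4*(-2)*conj(0)]
      = (1/16)[(16) + (16) + (0) + (-16) + (0) + (0) + (0)] = 16/16 = 1
  <chi_rho, chi_7> = (1/16)[1*(8)*conj(2) + 1*(8)*conj(-2) + 2*(-2)*conj(-sqrt(2)) + 2*(4)*conj(0) + 2*(-2)*conj(sqrt(2)) + 4*(-2)*conj(0) + 4*(-2)*conj(0)]
      = (1/16)[(16) + (-16) + (4*sqrt(2)) + (0) + (-4*sqrt(2)) + (0) + (0)] = 0/16 = 0
Dimension check: dim(rho) = sum (mult * dim) = 0*1 + 2*1 + 2*1 + 2*1 + 0*2 + 1*2 + 0*2 = 8 = chi_rho(e) = 8.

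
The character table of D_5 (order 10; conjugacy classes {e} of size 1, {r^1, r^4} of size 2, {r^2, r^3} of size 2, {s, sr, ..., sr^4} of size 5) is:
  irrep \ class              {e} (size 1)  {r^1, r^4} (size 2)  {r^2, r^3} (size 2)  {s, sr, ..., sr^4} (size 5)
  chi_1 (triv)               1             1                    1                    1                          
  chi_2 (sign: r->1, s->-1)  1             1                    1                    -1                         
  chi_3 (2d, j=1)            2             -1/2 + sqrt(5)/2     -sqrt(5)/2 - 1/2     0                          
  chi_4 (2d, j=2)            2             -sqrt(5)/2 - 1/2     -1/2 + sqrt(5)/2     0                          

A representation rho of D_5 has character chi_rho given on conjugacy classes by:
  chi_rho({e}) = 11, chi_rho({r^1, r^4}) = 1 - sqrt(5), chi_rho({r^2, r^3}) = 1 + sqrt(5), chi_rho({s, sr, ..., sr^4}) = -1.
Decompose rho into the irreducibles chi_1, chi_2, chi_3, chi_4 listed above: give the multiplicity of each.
Multiplicities: chi_1: 1, chi_2: 2, chi_3: 1, chi_4: 3.

Working: Use <chi_rho, chi> = (1/|G|) sum_C |C| * chi_rho(C) * conj(chi(C)) with |G| = 10 for each irreducible chi in the table:
  <chi_rho, chi_1> = (1/10)[1*(11)*conj(1) + 2*(1 - sqrt(5))*conj(1) + 2*(1 + sqrt(5))*conj(1) + 5*(-1)*conj(1)]
      = (1/10)[(11) + (2 - 2*sqrt(5)) + (2 + 2*sqrt(5)) + (-5)] = 10/10 = 1
  <chi_rho, chi_2> = (1/10)[1*(11)*conj(1) + 2*(1 - sqrt(5))*conj(1) + 2*(1 + sqrt(5))*conj(1) + 5*(-1)*conj(-1)]
      = (1/10)[(11) + (2 - 2*sqrt(5)) + (2 + 2*sqrt(5)) + (5)] = 20/10 = 2
  <chi_rho, chi_3> = (1/10)[1*(11)*conj(2) + 2*(1 - sqrt(5))*conj(-1/2 + sqrt(5)/2) + 2*(1 + sqrt(5))*conj(-sqrt(5)/2 - 1/2) + 5*(-1)*conj(0)]
      = (1/10)[(22) + (-6 + 2*sqrt(5)) + (-6 - 2*sqrt(5)) + (0)] = 10/10 = 1
  <chi_rho, chi_4> = (1/10)[1*(11)*conj(2) + 2*(1 - sqrt(5))*conj(-sqrt(5)/2 - 1/2) + 2*(1 + sqrt(5))*conj(-1/2 + sqrt(5)/2) + 5*(-1)*conj(0)]
      = (1/10)[(22) + (4) + (4) + (0)] = 30/10 = 3
Dimension check: dim(rho) = sum (mult * dim) = 1*1 + 2*1 + 1*2 + 3*2 = 11 = chi_rho(e) = 11.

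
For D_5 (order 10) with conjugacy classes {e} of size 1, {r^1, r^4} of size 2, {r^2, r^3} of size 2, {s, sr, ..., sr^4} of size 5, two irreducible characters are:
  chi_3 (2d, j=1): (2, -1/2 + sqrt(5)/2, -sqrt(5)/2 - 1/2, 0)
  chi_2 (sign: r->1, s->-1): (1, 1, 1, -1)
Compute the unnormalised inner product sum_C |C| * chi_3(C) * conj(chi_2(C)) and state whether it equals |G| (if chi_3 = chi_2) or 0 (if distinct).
Sum = 0; so <chi_3, chi_2> = 0 (distinct irreducibles are orthogonal).

Explanation: Compute term by term over conjugacy classes (|C| * chi_3(C) * conj(chi_2(C))):
  1*(2)*conj(1) + 2*(-1/2 + sqrt(5)/2)*conj(1) + 2*(-sqrt(5)/2 - 1/2)*conj(1) + 5*(0)*conj(-1)
  = (2) + (-1 + sqrt(5)) + (-sqrt(5) - 1) + (0)
  = 0.
Dividing by |G| = 10 gives 0/10 = 0, matching the row-orthogonality relation <chi_3, chi_2> = [chi_3 = chi_2].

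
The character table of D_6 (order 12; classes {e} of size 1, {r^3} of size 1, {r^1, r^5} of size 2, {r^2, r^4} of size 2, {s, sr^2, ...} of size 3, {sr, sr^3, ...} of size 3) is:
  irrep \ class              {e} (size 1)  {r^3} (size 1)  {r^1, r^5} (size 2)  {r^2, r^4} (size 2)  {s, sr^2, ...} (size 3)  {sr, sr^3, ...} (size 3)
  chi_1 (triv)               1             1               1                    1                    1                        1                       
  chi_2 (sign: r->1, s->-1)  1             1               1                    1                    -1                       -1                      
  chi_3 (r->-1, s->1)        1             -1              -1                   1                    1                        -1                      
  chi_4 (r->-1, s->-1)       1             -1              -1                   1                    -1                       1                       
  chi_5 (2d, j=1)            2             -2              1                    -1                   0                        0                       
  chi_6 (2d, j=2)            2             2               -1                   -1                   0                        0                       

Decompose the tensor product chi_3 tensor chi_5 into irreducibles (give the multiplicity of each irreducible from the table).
chi_3 tensor chi_5 = chi_6 (all other irreducibles have multiplicity 0).

The character of a tensor product is the pointwise product (chi_3 * chi_5)(C) = chi_3(C) * chi_5(C):
  {e}: (1)*(2), {r^3}: (-1)*(-2), {r^1, r^5}: (-1)*(1), {r^2, r^4}: (1)*(-1), {s, sr^2, ...}: (1)*(0), {sr, sr^3, ...}: (-1)*(0)
so (chi_3 * chi_5) takes values
  {e} -> 2, {r^3} -> 2, {r^1, r^5} -> -1, {r^2, r^4} -> -1, {s, sr^2, ...} -> 0, {sr, sr^3, ...} -> 0.
Now take the inner product of this character with each irreducible chi from the table, <chi_3*chi_5, chi> = (1/12) sum_C |C| (chi_3*chi_5)(C) conj(chi(C)):
  <chi_3*chi_5, chi_1> = (1/12)[1*(2)*conj(1) + 1*(2)*conj(1) + 2*(-1)*conj(1) + 2*(-1)*conj(1) + 3*(0)*conj(1) + 3*(0)*conj(1)]
      = (1/12)[(2) + (2) + (-2) + (-2) + (0) + (0)] = 0/12 = 0
  <chi_3*chi_5, chi_2> = (1/12)[1*(2)*conj(1) + 1*(2)*conj(1) + 2*(-1)*conj(1) + 2*(-1)*conj(1) + 3*(0)*conj(-1) + 3*(0)*conj(-1)]
      = (1/12)[(2) + (2) + (-2) + (-2) + (0) + (0)] = 0/12 = 0
  <chi_3*chi_5, chi_3> = (1/12)[1*(2)*conj(1) + 1*(2)*conj(-1) + 2*(-1)*conj(-1) + 2*(-1)*conj(1) + 3*(0)*conj(1) + 3*(0)*conj(-1)]
      = (1/12)[(2) + (-2) + (2) + (-2) + (0) + (0)] = 0/12 = 0
  <chi_3*chi_5, chi_4> = (1/12)[1*(2)*conj(1) + 1*(2)*conj(-1) + 2*(-1)*conj(-1) + 2*(-1)*conj(1) + 3*(0)*conj(-1) + 3*(0)*conj(1)]
      = (1/12)[(2) + (-2) + (2) + (-2) + (0) + (0)] = 0/12 = 0
  <chi_3*chi_5, chi_5> = (1/12)[1*(2)*conj(2) + 1*(2)*conj(-2) + 2*(-1)*conj(1) + 2*(-1)*conj(-1) + 3*(0)*conj(0) + 3*(0)*conj(0)]
      = (1/12)[(4) + (-4) + (-2) + (2) + (0) + (0)] = 0/12 = 0
  <chi_3*chi_5, chi_6> = (1/12)[1*(2)*conj(2) + 1*(2)*conj(2) + 2*(-1)*conj(-1) + 2*(-1)*conj(-1) + 3*(0)*conj(0) + 3*(0)*conj(0)]
      = (1/12)[(4) + (4) + (2) + (2) + (0) + (0)] = 12/12 = 1
Hence the multiplicities are chi_6: 1. Dimension check: dim(chi_3)*dim(chi_5) = 1*2 = 2 and sum (mult * dim) = 1*2 = 2.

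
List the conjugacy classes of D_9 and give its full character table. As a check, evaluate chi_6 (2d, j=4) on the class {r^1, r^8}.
Conjugacy classes: {e} of size 1, {r^1, r^8} of size 2, {r^2, r^7} of size 2, {r^3, r^6} of size 2, {r^4, r^5} of size 2, {s, sr, ..., sr^8} of size 9.
Character table:
  irrep \ class              {e} (size 1)  {r^1, r^8} (size 2)  {r^2, r^7} (size 2)  {r^3, r^6} (size 2)  {r^4, r^5} (size 2)  {s, sr, ..., sr^8} (size 9)
  chi_1 (triv)               1             1                    1                    1                    1                    1                          
  chi_2 (sign: r->1, s->-1)  1             1                    1                    1                    1                    -1                         
  chi_3 (2d, j=1)            2             2*cos(2*pi/9)        2*cos(4*pi/9)        -1                   -2*cos(pi/9)         0                          
  chi_4 (2d, j=2)            2             2*cos(4*pi/9)        -2*cos(pi/9)         -1                   2*cos(2*pi/9)        0                          
  chi_5 (2d, j=3)            2             -1                   -1                   2                    -1                   0                          
  chi_6 (2d, j=4)            2             -2*cos(pi/9)         2*cos(2*pi/9)        -1                   2*cos(4*pi/9)        0                          

Spot check: chi_6 (2d, j=4) on {r^1, r^8} = -2*cos(pi/9).

Derivation: D_9 has order 2*9 = 18 with 6 conjugacy classes, hence 6 irreducibles. Sum of squared dims 1 + 1 + 4 + 4 + 4 + 4 = 18 = |G|. Linear characters come from the abelianisation; the 2-dimensional irreps have character r^k -> 2*cos(2*pi*j*k/9), reflections -> 0.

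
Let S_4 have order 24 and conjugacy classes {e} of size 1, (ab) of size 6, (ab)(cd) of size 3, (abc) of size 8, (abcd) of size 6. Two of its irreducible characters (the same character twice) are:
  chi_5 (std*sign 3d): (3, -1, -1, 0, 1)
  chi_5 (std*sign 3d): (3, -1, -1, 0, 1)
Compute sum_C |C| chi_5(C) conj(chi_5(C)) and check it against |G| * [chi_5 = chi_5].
Sum = 24 = |G| = 24; so <chi_5, chi_5> = 1 (norm-1 confirms irreducibility).

Explanation: Compute term by term over conjugacy classes (|C| * chi_5(C) * conj(chi_5(C))):
  1*(3)*conj(3) + 6*(-1)*conj(-1) + 3*(-1)*conj(-1) + 8*(0)*conj(0) + 6*(1)*conj(1)
  = (9) + (6) + (3) + (0) + (6)
  = 24.
Dividing by |G| = 24 gives 24/24 = 1, matching the row-orthogonality relation <chi_5, chi_5> = [chi_5 = chi_5].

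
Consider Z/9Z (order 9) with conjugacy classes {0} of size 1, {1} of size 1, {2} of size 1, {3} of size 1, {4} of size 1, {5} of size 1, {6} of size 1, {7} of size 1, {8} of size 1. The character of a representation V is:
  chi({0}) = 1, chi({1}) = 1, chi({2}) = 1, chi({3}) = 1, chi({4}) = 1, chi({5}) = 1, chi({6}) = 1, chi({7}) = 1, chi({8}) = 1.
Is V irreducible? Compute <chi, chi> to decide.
Irreducible: <chi, chi> = 1.

Why: <chi, chi> = (1/|G|) sum_C |C| * |chi(C)|^2 = (1/9)[1*|1|^2 + 1*|1|^2 + 1*|1|^2 + 1*|1|^2 + 1*|1|^2 + 1*|1|^2 + 1*|1|^2 + 1*|1|^2 + 1*|1|^2]
  = (1/9)[(1) + (1) + (1) + (1) + (1) + (1) + (1) + (1) + (1)] = 9/9 = 1.
(Exp terms are combined using exp(i*s)*conj(exp(i*t)) = exp(i*(s-t)), and sums of them are collapsed using the identity that for every m > 1 the m distinct m-th roots of unity sum to 0, e.g. 1 + exp(2*I*pi/3) + exp(-2*I*pi/3) = 0.)
A character is irreducible iff <chi, chi> = 1, so this representation is irreducible.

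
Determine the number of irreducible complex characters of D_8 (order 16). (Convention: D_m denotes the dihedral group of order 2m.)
7

Explanation: The number of irreducible complex representations of a finite group equals its number of conjugacy classes. D_8 has 7 conjugacy classes (n/2 + 3 for n even), so D_8 (order 16) has exactly 7 irreducible complex representations.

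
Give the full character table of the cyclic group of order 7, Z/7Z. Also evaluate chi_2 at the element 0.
Character table of Z/7Z (irreps indexed chi_0,...,chi_6 with chi_k(m) = zeta_7^(k*m), zeta_7 = exp(2*pi*i/7)):
  irrep \ class  {0} (size 1)  {1} (size 1)    {2} (size 1)    {3} (size 1)    {4} (size 1)    {5} (size 1)    {6} (size 1)  
  chi_0          1             1               1               1               1               1               1             
  chi_1          1             exp(2*I*pi/7)   exp(4*I*pi/7)   exp(6*I*pi/7)   exp(-6*I*pi/7)  exp(-4*I*pi/7)  exp(-2*I*pi/7)
  chi_2          1             exp(4*I*pi/7)   exp(-6*I*pi/7)  exp(-2*I*pi/7)  exp(2*I*pi/7)   exp(6*I*pi/7)   exp(-4*I*pi/7)
  chi_3          1             exp(6*I*pi/7)   exp(-2*I*pi/7)  exp(4*I*pi/7)   exp(-4*I*pi/7)  exp(2*I*pi/7)   exp(-6*I*pi/7)
  chi_4          1             exp(-6*I*pi/7)  exp(2*I*pi/7)   exp(-4*I*pi/7)  exp(4*I*pi/7)   exp(-2*I*pi/7)  exp(6*I*pi/7) 
  chi_5          1             exp(-4*I*pi/7)  exp(6*I*pi/7)   exp(2*I*pi/7)   exp(-2*I*pi/7)  exp(-6*I*pi/7)  exp(4*I*pi/7) 
  chi_6          1             exp(-2*I*pi/7)  exp(-4*I*pi/7)  exp(-6*I*pi/7)  exp(6*I*pi/7)   exp(4*I*pi/7)   exp(2*I*pi/7) 

Spot check: chi_2(0) = zeta_7^(2*0) = zeta_7^0 = 1.

Justification: Z/7Z is abelian, so all 7 irreducible complex representations are 1-dimensional. They are given by chi_k(m) = zeta_7^(k*m) for k = 0,...,6. Row orthogonality: sum_m chi_k(m) conj(chi_l(m)) = 7 * [k = l].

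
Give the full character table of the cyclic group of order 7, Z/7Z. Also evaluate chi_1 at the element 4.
Character table of Z/7Z (irreps indexed chi_0,...,chi_6 with chi_k(m) = zeta_7^(k*m), zeta_7 = exp(2*pi*i/7)):
  irrep \ class  {0} (size 1)  {1} (size 1)    {2} (size 1)    {3} (size 1)    {4} (size 1)    {5} (size 1)    {6} (size 1)  
  chi_0          1             1               1               1               1               1               1             
  chi_1          1             exp(2*I*pi/7)   exp(4*I*pi/7)   exp(6*I*pi/7)   exp(-6*I*pi/7)  exp(-4*I*pi/7)  exp(-2*I*pi/7)
  chi_2          1             exp(4*I*pi/7)   exp(-6*I*pi/7)  exp(-2*I*pi/7)  exp(2*I*pi/7)   exp(6*I*pi/7)   exp(-4*I*pi/7)
  chi_3          1             exp(6*I*pi/7)   exp(-2*I*pi/7)  exp(4*I*pi/7)   exp(-4*I*pi/7)  exp(2*I*pi/7)   exp(-6*I*pi/7)
  chi_4          1             exp(-6*I*pi/7)  exp(2*I*pi/7)   exp(-4*I*pi/7)  exp(4*I*pi/7)   exp(-2*I*pi/7)  exp(6*I*pi/7) 
  chi_5          1             exp(-4*I*pi/7)  exp(6*I*pi/7)   exp(2*I*pi/7)   exp(-2*I*pi/7)  exp(-6*I*pi/7)  exp(4*I*pi/7) 
  chi_6          1             exp(-2*I*pi/7)  exp(-4*I*pi/7)  exp(-6*I*pi/7)  exp(6*I*pi/7)   exp(4*I*pi/7)   exp(2*I*pi/7) 

Spot check: chi_1(4) = zeta_7^(1*4) = zeta_7^4 = exp(-6*I*pi/7).

Explanation: Z/7Z is abelian, so all 7 irreducible complex representations are 1-dimensional. They are given by chi_k(m) = zeta_7^(k*m) for k = 0,...,6. Row orthogonality: sum_m chi_k(m) conj(chi_l(m)) = 7 * [k = l].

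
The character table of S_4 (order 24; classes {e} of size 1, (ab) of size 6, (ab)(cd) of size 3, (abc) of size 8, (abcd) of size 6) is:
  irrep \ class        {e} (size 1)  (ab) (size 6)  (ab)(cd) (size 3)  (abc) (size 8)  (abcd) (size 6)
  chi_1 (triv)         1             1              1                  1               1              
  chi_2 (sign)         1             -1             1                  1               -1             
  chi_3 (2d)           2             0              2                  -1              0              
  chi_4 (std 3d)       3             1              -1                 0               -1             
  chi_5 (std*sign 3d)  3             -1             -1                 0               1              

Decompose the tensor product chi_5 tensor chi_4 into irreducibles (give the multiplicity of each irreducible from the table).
chi_5 tensor chi_4 = chi_2 + chi_3 + chi_4 + chi_5 (all other irreducibles have multiplicity 0).

Derivation: The character of a tensor product is the pointwise product (chi_5 * chi_4)(C) = chi_5(C) * chi_4(C):
  {e}: (3)*(3), (ab): (-1)*(1), (ab)(cd): (-1)*(-1), (abc): (0)*(0), (abcd): (1)*(-1)
so (chi_5 * chi_4) takes values
  {e} -> 9, (ab) -> -1, (ab)(cd) -> 1, (abc) -> 0, (abcd) -> -1.
Now take the inner product of this character with each irreducible chi from the table, <chi_5*chi_4, chi> = (1/24) sum_C |C| (chi_5*chi_4)(C) conj(chi(C)):
  <chi_5*chi_4, chi_1> = (1/24)[1*(9)*conj(1) + 6*(-1)*conj(1) + 3*(1)*conj(1) + 8*(0)*conj(1) + 6*(-1)*conj(1)]
      = (1/24)[(9) + (-6) + (3) + (0) + (-6)] = 0/24 = 0
  <chi_5*chi_4, chi_2> = (1/24)[1*(9)*conj(1) + 6*(-1)*conj(-1) + 3*(1)*conj(1) + 8*(0)*conj(1) + 6*(-1)*conj(-1)]
      = (1/24)[(9) + (6) + (3) + (0) + (6)] = 24/24 = 1
  <chi_5*chi_4, chi_3> = (1/24)[1*(9)*conj(2) + 6*(-1)*conj(0) + 3*(1)*conj(2) + 8*(0)*conj(-1) + 6*(-1)*conj(0)]
      = (1/24)[(18) + (0) + (6) + (0) + (0)] = 24/24 = 1
  <chi_5*chi_4, chi_4> = (1/24)[1*(9)*conj(3) + 6*(-1)*conj(1) + 3*(1)*conj(-1) + 8*(0)*conj(0) + 6*(-1)*conj(-1)]
      = (1/24)[(27) + (-6) + (-3) + (0) + (6)] = 24/24 = 1
  <chi_5*chi_4, chi_5> = (1/24)[1*(9)*conj(3) + 6*(-1)*conj(-1) + 3*(1)*conj(-1) + 8*(0)*conj(0) + 6*(-1)*conj(1)]
      = (1/24)[(27) + (6) + (-3) + (0) + (-6)] = 24/24 = 1
Hence the multiplicities are chi_2: 1, chi_3: 1, chi_4: 1, chi_5: 1. Dimension check: dim(chi_5)*dim(chi_4) = 3*3 = 9 and sum (mult * dim) = 1*1 + 1*2 + 1*3 + 1*3 = 9.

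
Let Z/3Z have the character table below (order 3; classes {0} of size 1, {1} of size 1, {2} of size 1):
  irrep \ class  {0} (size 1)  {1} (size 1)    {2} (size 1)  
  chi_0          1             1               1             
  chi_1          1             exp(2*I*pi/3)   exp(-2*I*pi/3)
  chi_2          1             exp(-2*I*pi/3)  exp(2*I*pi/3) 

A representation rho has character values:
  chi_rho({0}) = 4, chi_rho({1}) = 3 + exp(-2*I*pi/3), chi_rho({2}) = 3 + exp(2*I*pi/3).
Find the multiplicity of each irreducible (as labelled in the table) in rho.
Multiplicities: chi_0: 3, chi_1: 0, chi_2: 1.

Reasoning: Use <chi_rho, chi> = (1/|G|) sum_C |C| * chi_rho(C) * conj(chi(C)) with |G| = 3 for each irreducible chi in the table:
  <chi_rho, chi_0> = (1/3)[1*(4)*conj(1) + 1*(3 + exp(-2*I*pi/3))*conj(1) + 1*(3 + exp(2*I*pi/3))*conj(1)]
      = (1/3)[(4) + (3 + exp(-2*I*pi/3)) + (3 + exp(2*I*pi/3))] = 9/3 = 3
  <chi_rho, chi_1> = (1/3)[1*(4)*conj(1) + 1*(3 + exp(-2*I*pi/3))*conj(exp(2*I*pi/3)) + 1*(3 + exp(2*I*pi/3))*conj(exp(-2*I*pi/3))]
      = (1/3)[(4) + (3*exp(-2*I*pi/3) + exp(2*I*pi/3)) + (exp(-2*I*pi/3) + 3*exp(2*I*pi/3))] = 0/3 = 0
  <chi_rho, chi_2> = (1/3)[1*(4)*conj(1) + 1*(3 + exp(-2*I*pi/3))*conj(exp(-2*I*pi/3)) + 1*(3 + exp(2*I*pi/3))*conj(exp(2*I*pi/3))]
      = (1/3)[(4) + (1 + 3*exp(2*I*pi/3)) + (1 + 3*exp(-2*I*pi/3))] = 3/3 = 1
(Exp terms are combined using exp(i*s)*conj(exp(i*t)) = exp(i*(s-t)), and sums of them are collapsed using the identity that for every m > 1 the m distinct m-th roots of unity sum to 0, e.g. 1 + exp(2*I*pi/3) + exp(-2*I*pi/3) = 0.)
Dimension check: dim(rho) = sum (mult * dim) = 3*1 + 0*1 + 1*1 = 4 = chi_rho(e) = 4.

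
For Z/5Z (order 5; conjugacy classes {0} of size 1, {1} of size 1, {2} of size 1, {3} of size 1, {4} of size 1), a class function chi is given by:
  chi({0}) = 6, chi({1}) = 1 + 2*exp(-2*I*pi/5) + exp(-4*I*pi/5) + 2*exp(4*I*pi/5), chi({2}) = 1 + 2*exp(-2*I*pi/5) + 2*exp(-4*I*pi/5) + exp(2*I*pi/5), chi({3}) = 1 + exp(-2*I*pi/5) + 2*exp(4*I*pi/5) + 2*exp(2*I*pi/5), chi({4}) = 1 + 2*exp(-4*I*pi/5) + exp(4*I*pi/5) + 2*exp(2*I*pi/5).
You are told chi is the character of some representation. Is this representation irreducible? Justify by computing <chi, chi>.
Not irreducible (reducible): <chi, chi> = 10 > 1.

Justification: <chi, chi> = (1/|G|) sum_C |C| * |chi(C)|^2 = (1/5)[1*|6|^2 + 1*|1 + 2*exp(-2*I*pi/5) + exp(-4*I*pi/5) + 2*exp(4*I*pi/5)|^2 + 1*|1 + 2*exp(-2*I*pi/5) + 2*exp(-4*I*pi/5) + exp(2*I*pi/5)|^2 + 1*|1 + exp(-2*I*pi/5) + 2*exp(4*I*pi/5) + 2*exp(2*I*pi/5)|^2 + 1*|1 + 2*exp(-4*I*pi/5) + exp(4*I*pi/5) + 2*exp(2*I*pi/5)|^2]
  = (1/5)[(36) + (10 + 6*exp(-2*I*pi/5) + 7*exp(-4*I*pi/5) + 7*exp(4*I*pi/5) + 6*exp(2*I*pi/5)) + (10 + 7*exp(-2*I*pi/5) + 6*exp(-4*I*pi/5) + 6*exp(4*I*pi/5) + 7*exp(2*I*pi/5)) + (10 + 7*exp(-2*I*pi/5) + 6*exp(-4*I*pi/5) + 6*exp(4*I*pi/5) + 7*exp(2*I*pi/5)) + (10 + 6*exp(-2*I*pi/5) + 7*exp(-4*I*pi/5) + 7*exp(4*I*pi/5) + 6*exp(2*I*pi/5))] = 50/5 = 10.
(Exp terms are combined using exp(i*s)*conj(exp(i*t)) = exp(i*(s-t)), and sums of them are collapsed using the identity that for every m > 1 the m distinct m-th roots of unity sum to 0, e.g. 1 + exp(2*I*pi/3) + exp(-2*I*pi/3) = 0.)
A character is irreducible iff <chi, chi> = 1, so this representation is reducible.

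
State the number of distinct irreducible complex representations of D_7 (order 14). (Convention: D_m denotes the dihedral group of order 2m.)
5

Why: The number of irreducible complex representations of a finite group equals its number of conjugacy classes. D_7 has 5 conjugacy classes ((n+3)/2 for n odd), so D_7 (order 14) has exactly 5 irreducible complex representations.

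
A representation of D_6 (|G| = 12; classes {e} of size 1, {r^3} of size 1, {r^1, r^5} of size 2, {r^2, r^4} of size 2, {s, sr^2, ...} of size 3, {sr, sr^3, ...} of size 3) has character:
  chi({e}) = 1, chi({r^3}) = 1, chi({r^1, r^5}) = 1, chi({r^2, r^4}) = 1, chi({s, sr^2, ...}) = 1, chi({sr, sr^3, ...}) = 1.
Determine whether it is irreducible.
Irreducible: <chi, chi> = 1.

Explanation: <chi, chi> = (1/|G|) sum_C |C| * |chi(C)|^2 = (1/12)[1*|1|^2 + 1*|1|^2 + 2*|1|^2 + 2*|1|^2 + 3*|1|^2 + 3*|1|^2]
  = (1/12)[(1) + (1) + (2) + (2) + (3) + (3)] = 12/12 = 1.
A character is irreducible iff <chi, chi> = 1, so this representation is irreducible.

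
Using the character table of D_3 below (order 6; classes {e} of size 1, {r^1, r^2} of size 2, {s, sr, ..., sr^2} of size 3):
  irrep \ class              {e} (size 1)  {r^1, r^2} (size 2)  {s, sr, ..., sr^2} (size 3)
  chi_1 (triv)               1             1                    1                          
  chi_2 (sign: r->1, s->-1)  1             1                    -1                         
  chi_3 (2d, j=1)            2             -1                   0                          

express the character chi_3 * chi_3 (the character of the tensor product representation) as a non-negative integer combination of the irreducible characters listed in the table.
chi_3 tensor chi_3 = chi_1 + chi_2 + chi_3 (all other irreducibles have multiplicity 0).

Explanation: The character of a tensor product is the pointwise product (chi_3 * chi_3)(C) = chi_3(C) * chi_3(C):
  {e}: (2)*(2), {r^1, r^2}: (-1)*(-1), {s, sr, ..., sr^2}: (0)*(0)
so (chi_3 * chi_3) takes values
  {e} -> 4, {r^1, r^2} -> 1, {s, sr, ..., sr^2} -> 0.
Now take the inner product of this character with each irreducible chi from the table, <chi_3*chi_3, chi> = (1/6) sum_C |C| (chi_3*chi_3)(C) conj(chi(C)):
  <chi_3*chi_3, chi_1> = (1/6)[1*(4)*conj(1) + 2*(1)*conj(1) + 3*(0)*conj(1)]
      = (1/6)[(4) + (2) + (0)] = 6/6 = 1
  <chi_3*chi_3, chi_2> = (1/6)[1*(4)*conj(1) + 2*(1)*conj(1) + 3*(0)*conj(-1)]
      = (1/6)[(4) + (2) + (0)] = 6/6 = 1
  <chi_3*chi_3, chi_3> = (1/6)[1*(4)*conj(2) + 2*(1)*conj(-1) + 3*(0)*conj(0)]
      = (1/6)[(8) + (-2) + (0)] = 6/6 = 1
Hence the multiplicities are chi_1: 1, chi_2: 1, chi_3: 1. Dimension check: dim(chi_3)*dim(chi_3) = 2*2 = 4 and sum (mult * dim) = 1*1 + 1*1 + 1*2 = 4.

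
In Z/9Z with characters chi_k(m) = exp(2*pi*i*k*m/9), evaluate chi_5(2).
chi_5(2) = zeta_9^10 = exp(2*I*pi/9)

Working: chi_5(2) = zeta_9^(5*2) = zeta_9^10. Since zeta_9^9 = 1, this equals zeta_9^1 = exp(2*pi*i*1/9) = exp(2*I*pi/9).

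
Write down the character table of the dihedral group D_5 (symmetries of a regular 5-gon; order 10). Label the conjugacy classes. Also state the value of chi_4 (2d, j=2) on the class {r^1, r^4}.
Conjugacy classes: {e} of size 1, {r^1, r^4} of size 2, {r^2, r^3} of size 2, {s, sr, ..., sr^4} of size 5.
Character table:
  irrep \ class              {e} (size 1)  {r^1, r^4} (size 2)  {r^2, r^3} (size 2)  {s, sr, ..., sr^4} (size 5)
  chi_1 (triv)               1             1                    1                    1                          
  chi_2 (sign: r->1, s->-1)  1             1                    1                    -1                         
  chi_3 (2d, j=1)            2             -1/2 + sqrt(5)/2     -sqrt(5)/2 - 1/2     0                          
  chi_4 (2d, j=2)            2             -sqrt(5)/2 - 1/2     -1/2 + sqrt(5)/2     0                          

Spot check: chi_4 (2d, j=2) on {r^1, r^4} = -sqrt(5)/2 - 1/2.

Proof sketch: D_5 has order 2*5 = 10 with 4 conjugacy classes, hence 4 irreducibles. Sum of squared dims 1 + 1 + 4 + 4 = 10 = |G|. Linear characters come from the abelianisation; the 2-dimensional irreps have character r^k -> 2*cos(2*pi*j*k/5), reflections -> 0.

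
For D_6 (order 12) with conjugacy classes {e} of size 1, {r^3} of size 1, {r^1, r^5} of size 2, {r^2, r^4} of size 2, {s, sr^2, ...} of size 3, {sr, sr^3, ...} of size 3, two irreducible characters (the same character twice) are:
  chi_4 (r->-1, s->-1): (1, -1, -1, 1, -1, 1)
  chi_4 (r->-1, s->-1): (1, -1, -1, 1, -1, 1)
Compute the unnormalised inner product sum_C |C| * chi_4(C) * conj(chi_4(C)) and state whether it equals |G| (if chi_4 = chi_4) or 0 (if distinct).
Sum = 12 = |G| = 12; so <chi_4, chi_4> = 1 (norm-1 confirms irreducibility).

Why: Compute term by term over conjugacy classes (|C| * chi_4(C) * conj(chi_4(C))):
  1*(1)*conj(1) + 1*(-1)*conj(-1) + 2*(-1)*conj(-1) + 2*(1)*conj(1) + 3*(-1)*conj(-1) + 3*(1)*conj(1)
  = (1) + (1) + (2) + (2) + (3) + (3)
  = 12.
Dividing by |G| = 12 gives 12/12 = 1, matching the row-orthogonality relation <chi_4, chi_4> = [chi_4 = chi_4].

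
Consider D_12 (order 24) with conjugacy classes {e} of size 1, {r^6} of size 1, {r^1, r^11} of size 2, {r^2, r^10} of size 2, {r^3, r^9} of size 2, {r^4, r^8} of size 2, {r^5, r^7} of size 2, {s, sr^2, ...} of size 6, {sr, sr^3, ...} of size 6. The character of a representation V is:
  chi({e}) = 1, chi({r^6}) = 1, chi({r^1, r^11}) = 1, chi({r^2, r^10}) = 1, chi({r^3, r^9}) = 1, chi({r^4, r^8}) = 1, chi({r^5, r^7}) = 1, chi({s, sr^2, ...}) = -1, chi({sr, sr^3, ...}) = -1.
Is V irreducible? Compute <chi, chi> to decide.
Irreducible: <chi, chi> = 1.

Working: <chi, chi> = (1/|G|) sum_C |C| * |chi(C)|^2 = (1/24)[1*|1|^2 + 1*|1|^2 + 2*|1|^2 + 2*|1|^2 + 2*|1|^2 + 2*|1|^2 + 2*|1|^2 + 6*|-1|^2 + 6*|-1|^2]
  = (1/24)[(1) + (1) + (2) + (2) + (2) + (2) + (2) + (6) + (6)] = 24/24 = 1.
A character is irreducible iff <chi, chi> = 1, so this representation is irreducible.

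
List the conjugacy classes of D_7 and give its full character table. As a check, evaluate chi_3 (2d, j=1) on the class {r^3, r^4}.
Conjugacy classes: {e} of size 1, {r^1, r^6} of size 2, {r^2, r^5} of size 2, {r^3, r^4} of size 2, {s, sr, ..., sr^6} of size 7.
Character table:
  irrep \ class              {e} (size 1)  {r^1, r^6} (size 2)  {r^2, r^5} (size 2)  {r^3, r^4} (size 2)  {s, sr, ..., sr^6} (size 7)
  chi_1 (triv)               1             1                    1                    1                    1                          
  chi_2 (sign: r->1, s->-1)  1             1                    1                    1                    -1                         
  chi_3 (2d, j=1)            2             2*cos(2*pi/7)        -2*cos(3*pi/7)       -2*cos(pi/7)         0                          
  chi_4 (2d, j=2)            2             -2*cos(3*pi/7)       -2*cos(pi/7)         2*cos(2*pi/7)        0                          
  chi_5 (2d, j=3)            2             -2*cos(pi/7)         2*cos(2*pi/7)        -2*cos(3*pi/7)       0                          

Spot check: chi_3 (2d, j=1) on {r^3, r^4} = -2*cos(pi/7).

Working: D_7 has order 2*7 = 14 with 5 conjugacy classes, hence 5 irreducibles. Sum of squared dims 1 + 1 + 4 + 4 + 4 = 14 = |G|. Linear characters come from the abelianisation; the 2-dimensional irreps have character r^k -> 2*cos(2*pi*j*k/7), reflections -> 0.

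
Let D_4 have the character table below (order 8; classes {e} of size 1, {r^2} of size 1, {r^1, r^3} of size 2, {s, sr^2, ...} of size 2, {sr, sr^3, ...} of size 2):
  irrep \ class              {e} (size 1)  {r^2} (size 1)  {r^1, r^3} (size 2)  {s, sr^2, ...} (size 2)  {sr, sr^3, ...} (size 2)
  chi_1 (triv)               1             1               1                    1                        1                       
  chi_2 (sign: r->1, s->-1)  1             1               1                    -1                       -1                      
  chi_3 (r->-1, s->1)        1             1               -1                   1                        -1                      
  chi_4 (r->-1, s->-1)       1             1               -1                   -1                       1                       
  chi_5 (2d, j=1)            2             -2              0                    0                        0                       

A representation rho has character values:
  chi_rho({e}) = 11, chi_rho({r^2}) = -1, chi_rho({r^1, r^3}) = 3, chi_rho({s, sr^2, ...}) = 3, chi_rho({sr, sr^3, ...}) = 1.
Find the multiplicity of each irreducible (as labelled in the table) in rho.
Multiplicities: chi_1: 3, chi_2: 1, chi_3: 1, chi_4: 0, chi_5: 3.

Why: Use <chi_rho, chi> = (1/|G|) sum_C |C| * chi_rho(C) * conj(chi(C)) with |G| = 8 for each irreducible chi in the table:
  <chi_rho, chi_1> = (1/8)[1*(11)*conj(1) + 1*(-1)*conj(1) + 2*(3)*conj(1) + 2*(3)*conj(1) + 2*(1)*conj(1)]
      = (1/8)[(11) + (-1) + (6) + (6) + (2)] = 24/8 = 3
  <chi_rho, chi_2> = (1/8)[1*(11)*conj(1) + 1*(-1)*conj(1) + 2*(3)*conj(1) + 2*(3)*conj(-1) + 2*(1)*conj(-1)]
      = (1/8)[(11) + (-1) + (6) + (-6) + (-2)] = 8/8 = 1
  <chi_rho, chi_3> = (1/8)[1*(11)*conj(1) + 1*(-1)*conj(1) + 2*(3)*conj(-1) + 2*(3)*conj(1) + 2*(1)*conj(-1)]
      = (1/8)[(11) + (-1) + (-6) + (6) + (-2)] = 8/8 = 1
  <chi_rho, chi_4> = (1/8)[1*(11)*conj(1) + 1*(-1)*conj(1) + 2*(3)*conj(-1) + 2*(3)*conj(-1) + 2*(1)*conj(1)]
      = (1/8)[(11) + (-1) + (-6) + (-6) + (2)] = 0/8 = 0
  <chi_rho, chi_5> = (1/8)[1*(11)*conj(2) + 1*(-1)*conj(-2) + 2*(3)*conj(0) + 2*(3)*conj(0) + 2*(1)*conj(0)]
      = (1/8)[(22) + (2) + (0) + (0) + (0)] = 24/8 = 3
Dimension check: dim(rho) = sum (mult * dim) = 3*1 + 1*1 + 1*1 + 0*1 + 3*2 = 11 = chi_rho(e) = 11.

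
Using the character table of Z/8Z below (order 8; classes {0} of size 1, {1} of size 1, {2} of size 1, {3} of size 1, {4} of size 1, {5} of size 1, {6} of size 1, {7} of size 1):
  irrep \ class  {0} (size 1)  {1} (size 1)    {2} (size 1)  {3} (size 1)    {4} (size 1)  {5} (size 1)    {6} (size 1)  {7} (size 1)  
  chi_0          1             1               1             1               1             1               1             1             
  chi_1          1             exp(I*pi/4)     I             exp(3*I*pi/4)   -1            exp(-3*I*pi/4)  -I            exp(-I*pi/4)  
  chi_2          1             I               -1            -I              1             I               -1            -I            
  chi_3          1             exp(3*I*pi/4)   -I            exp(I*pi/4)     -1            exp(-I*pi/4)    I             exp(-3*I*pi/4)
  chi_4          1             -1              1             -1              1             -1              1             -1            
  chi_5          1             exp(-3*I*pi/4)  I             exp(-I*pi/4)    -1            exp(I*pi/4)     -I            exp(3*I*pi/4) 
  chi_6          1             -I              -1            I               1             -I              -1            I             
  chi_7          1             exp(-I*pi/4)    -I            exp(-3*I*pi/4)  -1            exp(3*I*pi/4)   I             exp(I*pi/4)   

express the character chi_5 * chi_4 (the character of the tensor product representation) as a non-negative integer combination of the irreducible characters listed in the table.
chi_5 tensor chi_4 = chi_1 (all other irreducibles have multiplicity 0).

Justification: The character of a tensor product is the pointwise product (chi_5 * chi_4)(C) = chi_5(C) * chi_4(C):
  {0}: (1)*(1), {1}: (exp(-3*I*pi/4))*(-1), {2}: (I)*(1), {3}: (exp(-I*pi/4))*(-1), {4}: (-1)*(1), {5}: (exp(I*pi/4))*(-1), {6}: (-I)*(1), {7}: (exp(3*I*pi/4))*(-1)
so (chi_5 * chi_4) takes values
  {0} -> 1, {1} -> -exp(-3*I*pi/4), {2} -> I, {3} -> -exp(-I*pi/4), {4} -> -1, {5} -> -exp(I*pi/4), {6} -> -I, {7} -> -exp(3*I*pi/4).
Now take the inner product of this character with each irreducible chi from the table, <chi_5*chi_4, chi> = (1/8) sum_C |C| (chi_5*chi_4)(C) conj(chi(C)):
  <chi_5*chi_4, chi_0> = (1/8)[1*(1)*conj(1) + 1*(-exp(-3*I*pi/4))*conj(1) + 1*(I)*conj(1) + 1*(-exp(-I*pi/4))*conj(1) + 1*(-1)*conj(1) + 1*(-exp(I*pi/4))*conj(1) + 1*(-I)*conj(1) + 1*(-exp(3*I*pi/4))*conj(1)]
      = (1/8)[(1) + (-exp(-3*I*pi/4)) + (I) + (-exp(-I*pi/4)) + (-1) + (-exp(I*pi/4)) + (-I) + (-exp(3*I*pi/4))] = 0/8 = 0
  <chi_5*chi_4, chi_1> = (1/8)[1*(1)*conj(1) + 1*(-exp(-3*I*pi/4))*conj(exp(I*pi/4)) + 1*(I)*conj(I) + 1*(-exp(-I*pi/4))*conj(exp(3*I*pi/4)) + 1*(-1)*conj(-1) + 1*(-exp(I*pi/4))*conj(exp(-3*I*pi/4)) + 1*(-I)*conj(-I) + 1*(-exp(3*I*pi/4))*conj(exp(-I*pi/4))]
      = (1/8)[(1) + (1) + (1) + (1) + (1) + (1) + (1) + (1)] = 8/8 = 1
  <chi_5*chi_4, chi_2> = (1/8)[1*(1)*conj(1) + 1*(-exp(-3*I*pi/4))*conj(I) + 1*(I)*conj(-1) + 1*(-exp(-I*pi/4))*conj(-I) + 1*(-1)*conj(1) + 1*(-exp(I*pi/4))*conj(I) + 1*(-I)*conj(-1) + 1*(-exp(3*I*pi/4))*conj(-I)]
      = (1/8)[(1) + (exp(-I*pi/4)) + (-I) + (-exp(I*pi/4)) + (-1) + (exp(3*I*pi/4)) + (I) + (-exp(-3*I*pi/4))] = 0/8 = 0
  <chi_5*chi_4, chi_3> = (1/8)[1*(1)*conj(1) + 1*(-exp(-3*I*pi/4))*conj(exp(3*I*pi/4)) + 1*(I)*conj(-I) + 1*(-exp(-I*pi/4))*conj(exp(I*pi/4)) + 1*(-1)*conj(-1) + 1*(-exp(I*pi/4))*conj(exp(-I*pi/4)) + 1*(-I)*conj(I) + 1*(-exp(3*I*pi/4))*conj(exp(-3*I*pi/4))]
      = (1/8)[(1) + (-I) + (-1) + (I) + (1) + (-I) + (-1) + (I)] = 0/8 = 0
  <chi_5*chi_4, chi_4> = (1/8)[1*(1)*conj(1) + 1*(-exp(-3*I*pi/4))*conj(-1) + 1*(I)*conj(1) + 1*(-exp(-I*pi/4))*conj(-1) + 1*(-1)*conj(1) + 1*(-exp(I*pi/4))*conj(-1) + 1*(-I)*conj(1) + 1*(-exp(3*I*pi/4))*conj(-1)]
      = (1/8)[(1) + (exp(-3*I*pi/4)) + (I) + (exp(-I*pi/4)) + (-1) + (exp(I*pi/4)) + (-I) + (exp(3*I*pi/4))] = 0/8 = 0
  <chi_5*chi_4, chi_5> = (1/8)[1*(1)*conj(1) + 1*(-exp(-3*I*pi/4))*conj(exp(-3*I*pi/4)) + 1*(I)*conj(I) + 1*(-exp(-I*pi/4))*conj(exp(-I*pi/4)) + 1*(-1)*conj(-1) + 1*(-exp(I*pi/4))*conj(exp(I*pi/4)) + 1*(-I)*conj(-I) + 1*(-exp(3*I*pi/4))*conj(exp(3*I*pi/4))]
      = (1/8)[(1) + (-1) + (1) + (-1) + (1) + (-1) + (1) + (-1)] = 0/8 = 0
  <chi_5*chi_4, chi_6> = (1/8)[1*(1)*conj(1) + 1*(-exp(-3*I*pi/4))*conj(-I) + 1*(I)*conj(-1) + 1*(-exp(-I*pi/4))*conj(I) + 1*(-1)*conj(1) + 1*(-exp(I*pi/4))*conj(-I) + 1*(-I)*conj(-1) + 1*(-exp(3*I*pi/4))*conj(I)]
      = (1/8)[(1) + (-exp(-I*pi/4)) + (-I) + (exp(I*pi/4)) + (-1) + (-exp(3*I*pi/4)) + (I) + (exp(-3*I*pi/4))] = 0/8 = 0
  <chi_5*chi_4, chi_7> = (1/8)[1*(1)*conj(1) + 1*(-exp(-3*I*pi/4))*conj(exp(-I*pi/4)) + 1*(I)*conj(-I) + 1*(-exp(-I*pi/4))*conj(exp(-3*I*pi/4)) + 1*(-1)*conj(-1) + 1*(-exp(I*pi/4))*conj(exp(3*I*pi/4)) + 1*(-I)*conj(I) + 1*(-exp(3*I*pi/4))*conj(exp(I*pi/4))]
      = (1/8)[(1) + (I) + (-1) + (-I) + (1) + (I) + (-1) + (-I)] = 0/8 = 0
(Exp terms are combined using exp(i*s)*conj(exp(i*t)) = exp(i*(s-t)), and sums of them are collapsed using the identity that for every m > 1 the m distinct m-th roots of unity sum to 0, e.g. 1 + exp(2*I*pi/3) + exp(-2*I*pi/3) = 0.)
Hence the multiplicities are chi_1: 1. Dimension check: dim(chi_5)*dim(chi_4) = 1*1 = 1 and sum (mult * dim) = 1*1 = 1.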